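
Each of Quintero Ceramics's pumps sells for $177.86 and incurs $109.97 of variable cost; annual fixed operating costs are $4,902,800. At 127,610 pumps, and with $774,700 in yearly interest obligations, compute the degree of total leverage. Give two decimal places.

2.90

At 127,610 units, contribution = 127,610 × $67.89 = $8,663,442.90.
EBIT = $8,663,442.90 − $4,902,800 = $3,760,642.90. Interest = $774,700.00, so EBIT − I = $2,985,942.90.
Degree of total leverage = total CM / (EBIT − interest) = $8,663,442.90 / $2,985,942.90 = 2.9014.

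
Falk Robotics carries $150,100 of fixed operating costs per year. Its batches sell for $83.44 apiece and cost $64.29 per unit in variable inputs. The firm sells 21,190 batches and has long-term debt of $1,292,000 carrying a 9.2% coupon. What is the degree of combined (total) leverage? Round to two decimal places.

2.97

Contribution at this volume is 21,190 × $19.15 = $405,788.50.
EBIT = $405,788.50 − $150,100 = $255,688.50. Interest = $118,864.00, so EBIT − I = $136,824.50.
Degree of total leverage = total CM / (EBIT − interest) = $405,788.50 / $136,824.50 = 2.9658.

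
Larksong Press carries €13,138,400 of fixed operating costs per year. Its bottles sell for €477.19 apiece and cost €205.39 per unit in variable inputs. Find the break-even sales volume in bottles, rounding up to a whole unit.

48,339 bottles

Unit CM = price − variable cost = €477.19 − €205.39 = €271.80.
Break-even Q = €13,138,400 / €271.80 = 48,338.48 → 48,339 bottles.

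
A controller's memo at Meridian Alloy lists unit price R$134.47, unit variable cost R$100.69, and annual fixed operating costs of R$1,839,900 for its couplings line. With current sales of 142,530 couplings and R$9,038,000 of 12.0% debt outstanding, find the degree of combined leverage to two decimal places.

Contribution at this volume is 142,530 × R$33.78 = R$4,814,663.40.
Subtracting fixed costs: EBIT = R$4,814,663.40 − R$1,839,900 = R$2,974,763.40. Interest = R$1,084,560.00.
DOL = R$4,814,663.40 ÷ R$2,974,763.40 = 1.6185; DFL = R$2,974,763.40 ÷ R$1,890,203.40 = 1.5738.
DCL = DOL × DFL = 1.6185 × 1.5738 = 2.5472.

2.55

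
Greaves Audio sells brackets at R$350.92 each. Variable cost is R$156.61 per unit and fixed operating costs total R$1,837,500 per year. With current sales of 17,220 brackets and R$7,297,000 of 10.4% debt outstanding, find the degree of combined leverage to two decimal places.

At 17,220 units, contribution = 17,220 × R$194.31 = R$3,346,018.20.
EBIT = R$3,346,018.20 − R$1,837,500 = R$1,508,518.20. Interest = R$758,888.00.
DOL = R$3,346,018.20 ÷ R$1,508,518.20 = 2.2181; DFL = R$1,508,518.20 ÷ R$749,630.20 = 2.0123.
Combined leverage = 2.2181 × 2.0123 = 4.4635.

4.46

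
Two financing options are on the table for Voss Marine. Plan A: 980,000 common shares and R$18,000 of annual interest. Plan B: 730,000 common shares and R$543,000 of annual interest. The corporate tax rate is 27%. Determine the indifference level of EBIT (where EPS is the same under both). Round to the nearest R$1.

Set EPS_A = EPS_B: (EBIT − R$18,000)(1 − 0.27) ÷ 980,000 = (EBIT − R$543,000)(1 − 0.27) ÷ 730,000.
The (1 − t) factor cancels: (EBIT − 18,000) × 730,000 = (EBIT − 543,000) × 980,000.
Solving, EBIT = (543,000·980,000 − 18,000·730,000) / (980,000 − 730,000) = 519,000,000,000 / 250,000 = 2,076,000.00.

R$2,076,000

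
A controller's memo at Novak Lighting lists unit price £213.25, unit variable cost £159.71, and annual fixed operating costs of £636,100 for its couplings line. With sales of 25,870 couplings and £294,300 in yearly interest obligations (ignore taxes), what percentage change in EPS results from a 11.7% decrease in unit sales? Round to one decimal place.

Contribution at this volume is 25,870 × £53.54 = £1,385,079.80.
Operating income = contribution − fixed costs = £1,385,079.80 − £636,100 = £748,979.80.
Interest = £294,300.00, so EBIT − I = £454,679.80.
DCL = total CM / (EBIT − I) = £1,385,079.80 / £454,679.80 = 3.0463.
%ΔEPS = DCL × %ΔSales = 3.0463 × -11.7% = -35.6%.

-35.6%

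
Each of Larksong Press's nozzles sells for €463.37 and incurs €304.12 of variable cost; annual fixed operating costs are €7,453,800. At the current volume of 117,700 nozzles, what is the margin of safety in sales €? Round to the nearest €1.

€32,850,314

Each unit contributes €463.37 − €304.12 = €159.25. Break-even units = €7,453,800 ÷ €159.25 = 46,805.65; break-even revenue = 46,805.65 × €463.37 = €21,688,334.73.
Actual sales revenue = 117,700 × €463.37 = €54,538,649.00.
Margin of safety = €54,538,649.00 − €21,688,334.73 = €32,850,314.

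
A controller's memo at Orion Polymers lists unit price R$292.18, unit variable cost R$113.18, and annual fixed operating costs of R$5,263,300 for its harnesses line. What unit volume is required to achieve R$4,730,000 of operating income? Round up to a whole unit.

Unit CM = price − variable cost = R$292.18 − R$113.18 = R$179.00.
Units = (FC + target) / CM = (R$5,263,300 + R$4,730,000) / R$179.00 = 55,828.49, so 55,829 harnesses.

55,829 harnesses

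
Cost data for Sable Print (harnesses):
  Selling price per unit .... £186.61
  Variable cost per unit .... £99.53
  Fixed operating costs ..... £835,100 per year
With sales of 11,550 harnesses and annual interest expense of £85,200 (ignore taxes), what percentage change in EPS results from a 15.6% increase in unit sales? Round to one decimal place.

Contribution at this volume is 11,550 × £87.08 = £1,005,774.00.
Operating income = contribution − fixed costs = £1,005,774.00 − £835,100 = £170,674.00.
After interest of £85,200.00, pre-tax earnings = £85,474.00.
DCL = total CM / (EBIT − I) = £1,005,774.00 / £85,474.00 = 11.7670.
%ΔEPS = DCL × %ΔSales = 11.7670 × +15.6% = +183.6%.

+183.6%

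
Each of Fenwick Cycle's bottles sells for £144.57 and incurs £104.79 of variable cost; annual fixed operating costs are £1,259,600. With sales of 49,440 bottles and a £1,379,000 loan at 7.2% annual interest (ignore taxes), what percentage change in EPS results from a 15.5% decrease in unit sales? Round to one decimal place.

Contribution at this volume is 49,440 × £39.78 = £1,966,723.20.
Operating income = contribution − fixed costs = £1,966,723.20 − £1,259,600 = £707,123.20.
Interest = £99,288.00, so EBIT − I = £607,835.20.
Degree of combined leverage = contribution ÷ (EBIT − I) = £1,966,723.20 ÷ £607,835.20 = 3.2356.
EPS therefore changes by 3.2356 × (-15.5%) = -50.2%.

-50.2%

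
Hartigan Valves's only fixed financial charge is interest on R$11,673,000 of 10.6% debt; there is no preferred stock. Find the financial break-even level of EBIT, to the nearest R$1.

Annual interest = 10.6% × R$11,673,000 = R$1,237,338.00.
Without preferred stock the financial break-even is simply EBIT = interest = R$1,237,338.00.

R$1,237,338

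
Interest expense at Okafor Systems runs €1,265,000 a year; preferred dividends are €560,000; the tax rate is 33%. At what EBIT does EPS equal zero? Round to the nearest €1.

Grossing the preferred dividend up to pre-tax terms: €560,000 / (1 − 0.33) = €835,820.90.
EPS = 0 when EBIT covers interest plus the pre-tax preferred burden: €1,265,000 + €835,820.90 = €2,100,820.90.

€2,100,821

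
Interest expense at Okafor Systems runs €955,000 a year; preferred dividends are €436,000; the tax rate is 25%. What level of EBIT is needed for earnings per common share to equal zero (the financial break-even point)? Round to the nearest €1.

€1,536,333

Grossing the preferred dividend up to pre-tax terms: €436,000 / (1 − 0.25) = €581,333.33.
Financial break-even EBIT = interest + D_p ÷ (1 − t) = €955,000 + €581,333.33 = €1,536,333.33.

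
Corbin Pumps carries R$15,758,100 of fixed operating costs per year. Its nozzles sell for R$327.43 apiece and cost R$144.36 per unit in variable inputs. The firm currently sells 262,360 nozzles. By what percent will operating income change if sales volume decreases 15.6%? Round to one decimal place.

-23.2%

Total contribution margin = 262,360 × R$183.07 = R$48,030,245.20.
Operating income = contribution − fixed costs = R$48,030,245.20 − R$15,758,100 = R$32,272,145.20.
DOL = contribution ÷ EBIT = R$48,030,245.20 ÷ R$32,272,145.20 = 1.4883.
%ΔEBIT = DOL × %ΔSales = 1.4883 × -15.6% = -23.2%.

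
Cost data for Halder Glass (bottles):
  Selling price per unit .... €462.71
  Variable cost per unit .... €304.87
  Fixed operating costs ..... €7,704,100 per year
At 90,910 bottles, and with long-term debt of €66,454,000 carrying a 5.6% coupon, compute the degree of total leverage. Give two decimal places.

Contribution at this volume is 90,910 × €157.84 = €14,349,234.40.
EBIT = €14,349,234.40 − €7,704,100 = €6,645,134.40. Interest = €3,721,424.00.
DOL = €14,349,234.40 ÷ €6,645,134.40 = 2.1594; DFL = €6,645,134.40 ÷ €2,923,710.40 = 2.2728.
DCL = DOL × DFL = 2.1594 × 2.2728 = 4.9079.

4.91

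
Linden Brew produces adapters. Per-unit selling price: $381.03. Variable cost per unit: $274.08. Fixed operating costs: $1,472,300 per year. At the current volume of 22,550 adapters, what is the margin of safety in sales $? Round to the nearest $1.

Contribution margin per unit = $381.03 − $274.08 = $106.95. Break-even units = $1,472,300 ÷ $106.95 = 13,766.25; break-even revenue = 13,766.25 × $381.03 = $5,245,352.68.
Current sales = 22,550 × $381.03 = $8,592,226.50.
Margin of safety = $8,592,226.50 − $5,245,352.68 = $3,346,874.

$3,346,874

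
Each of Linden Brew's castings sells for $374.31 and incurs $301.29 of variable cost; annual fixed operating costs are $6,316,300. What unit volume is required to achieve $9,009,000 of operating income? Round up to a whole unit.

209,879 castings

Each unit contributes $374.31 − $301.29 = $73.02.
Units = (FC + target) / CM = ($6,316,300 + $9,009,000) / $73.02 = 209,878.12, so 209,879 castings.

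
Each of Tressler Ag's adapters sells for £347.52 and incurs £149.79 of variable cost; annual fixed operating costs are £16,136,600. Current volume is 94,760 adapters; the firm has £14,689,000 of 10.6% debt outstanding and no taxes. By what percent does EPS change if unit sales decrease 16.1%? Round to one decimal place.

-289.2%

Contribution at this volume is 94,760 × £197.73 = £18,736,894.80.
EBIT = £18,736,894.80 − £16,136,600 = £2,600,294.80.
After interest of £1,557,034.00, pre-tax earnings = £1,043,260.80.
Degree of combined leverage = contribution ÷ (EBIT − I) = £18,736,894.80 ÷ £1,043,260.80 = 17.9599.
%ΔEPS = DCL × %ΔSales = 17.9599 × -16.1% = -289.2%.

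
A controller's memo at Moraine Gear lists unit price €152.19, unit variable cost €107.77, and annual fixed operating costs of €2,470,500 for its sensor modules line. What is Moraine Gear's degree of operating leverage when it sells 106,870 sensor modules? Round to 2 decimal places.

Contribution at this volume is 106,870 × €44.42 = €4,747,165.40.
Subtracting fixed costs: EBIT = €4,747,165.40 − €2,470,500 = €2,276,665.40.
DOL = contribution ÷ EBIT = €4,747,165.40 ÷ €2,276,665.40 = 2.0851.

2.09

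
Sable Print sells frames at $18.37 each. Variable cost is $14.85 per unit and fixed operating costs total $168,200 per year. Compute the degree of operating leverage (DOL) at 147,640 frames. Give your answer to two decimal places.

1.48

At 147,640 units, contribution = 147,640 × $3.52 = $519,692.80.
Subtracting fixed costs: EBIT = $519,692.80 − $168,200 = $351,492.80.
DOL = contribution ÷ EBIT = $519,692.80 ÷ $351,492.80 = 1.4785.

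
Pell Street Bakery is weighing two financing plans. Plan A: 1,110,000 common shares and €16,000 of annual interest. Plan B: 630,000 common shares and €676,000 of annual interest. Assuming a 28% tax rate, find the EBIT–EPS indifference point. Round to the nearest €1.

€1,542,250

At indifference, (EBIT − 16,000)(1 − t)/1,110,000 = (EBIT − 676,000)(1 − t)/630,000.
The (1 − t) factor cancels: (EBIT − 16,000) × 630,000 = (EBIT − 676,000) × 1,110,000.
EBIT × (1,110,000 − 630,000) = 676,000 × 1,110,000 − 16,000 × 630,000 = 740,280,000,000, so EBIT = 740,280,000,000 ÷ 480,000 = 1,542,250.00.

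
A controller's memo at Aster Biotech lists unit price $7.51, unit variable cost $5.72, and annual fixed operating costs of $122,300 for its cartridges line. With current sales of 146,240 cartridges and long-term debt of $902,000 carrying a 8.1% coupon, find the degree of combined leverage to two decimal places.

3.94

Total contribution margin = 146,240 × $1.79 = $261,769.60.
Operating income = contribution − fixed costs = $261,769.60 − $122,300 = $139,469.60. Interest = $73,062.00, so EBIT − I = $66,407.60.
DCL = contribution ÷ (EBIT − I) = $261,769.60 ÷ $66,407.60 = 3.9419.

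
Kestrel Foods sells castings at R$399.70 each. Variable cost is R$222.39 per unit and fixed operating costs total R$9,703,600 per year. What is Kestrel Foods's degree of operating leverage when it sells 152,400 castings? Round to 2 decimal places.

1.56

Total contribution margin = 152,400 × R$177.31 = R$27,022,044.00.
EBIT = R$27,022,044.00 − R$9,703,600 = R$17,318,444.00.
DOL = contribution ÷ EBIT = R$27,022,044.00 ÷ R$17,318,444.00 = 1.5603.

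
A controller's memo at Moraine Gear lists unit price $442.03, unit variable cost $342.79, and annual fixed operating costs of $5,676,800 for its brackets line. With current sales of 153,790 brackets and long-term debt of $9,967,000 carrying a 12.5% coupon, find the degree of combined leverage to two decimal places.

Contribution at this volume is 153,790 × $99.24 = $15,262,119.60.
Operating income = contribution − fixed costs = $15,262,119.60 − $5,676,800 = $9,585,319.60. Interest = $1,245,875.00.
DOL = $15,262,119.60 ÷ $9,585,319.60 = 1.5922; DFL = $9,585,319.60 ÷ $8,339,444.60 = 1.1494.
DCL = DOL × DFL = 1.5922 × 1.1494 = 1.8301.

1.83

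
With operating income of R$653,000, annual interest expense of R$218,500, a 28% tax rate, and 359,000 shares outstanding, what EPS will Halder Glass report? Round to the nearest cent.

Pre-tax income = R$653,000 − R$218,500.00 = R$434,500.00.
After tax at 28%: net income = R$434,500.00 × 0.72 = R$312,840.00.
EPS = R$312,840.00 ÷ 359,000 = R$0.87.

R$0.87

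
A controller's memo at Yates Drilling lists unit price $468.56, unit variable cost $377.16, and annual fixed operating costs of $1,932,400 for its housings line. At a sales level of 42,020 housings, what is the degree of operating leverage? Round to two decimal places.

2.01

At 42,020 units, contribution = 42,020 × $91.40 = $3,840,628.00.
Operating income = contribution − fixed costs = $3,840,628.00 − $1,932,400 = $1,908,228.00.
DOL = contribution ÷ EBIT = $3,840,628.00 ÷ $1,908,228.00 = 2.0127.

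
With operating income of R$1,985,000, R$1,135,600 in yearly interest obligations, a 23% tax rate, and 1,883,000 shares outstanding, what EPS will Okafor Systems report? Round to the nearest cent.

Interest = R$1,135,600.00, so EBT = R$1,985,000 − R$1,135,600.00 = R$849,400.00.
After tax at 23%: net income = R$849,400.00 × 0.77 = R$654,038.00.
Per share: R$654,038.00 / 1,883,000 shares = R$0.35.

R$0.35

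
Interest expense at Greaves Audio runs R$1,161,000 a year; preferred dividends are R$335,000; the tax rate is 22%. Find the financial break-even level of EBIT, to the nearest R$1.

R$1,590,487

Preferred dividends are paid after tax, so their pre-tax equivalent is R$335,000 ÷ (1 − 0.22) = R$429,487.18.
EPS = 0 when EBIT covers interest plus the pre-tax preferred burden: R$1,161,000 + R$429,487.18 = R$1,590,487.18.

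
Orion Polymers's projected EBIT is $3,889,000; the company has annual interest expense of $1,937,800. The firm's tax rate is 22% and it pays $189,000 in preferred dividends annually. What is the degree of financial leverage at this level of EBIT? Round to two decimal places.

Interest = $1,937,800.00.
Pre-tax preferred-dividend burden = $189,000 ÷ (1 − 0.22) = $242,307.69.
DFL = EBIT ÷ [EBIT − I − D_p/(1−t)] = $3,889,000 ÷ [$3,889,000 − $1,937,800.00 − $242,307.69] = $3,889,000 ÷ $1,708,892.31 = 2.2757.

2.28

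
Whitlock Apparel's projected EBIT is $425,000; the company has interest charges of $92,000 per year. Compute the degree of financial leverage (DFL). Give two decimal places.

1.28

Annual interest charges come to $92,000.00.
Degree of financial leverage = EBIT / (EBIT − interest) = $425,000 / $333,000.00 = 1.2763.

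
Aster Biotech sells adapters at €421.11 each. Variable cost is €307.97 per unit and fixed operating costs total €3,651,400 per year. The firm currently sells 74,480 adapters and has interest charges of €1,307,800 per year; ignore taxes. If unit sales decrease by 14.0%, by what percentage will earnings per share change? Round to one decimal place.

Total contribution margin = 74,480 × €113.14 = €8,426,667.20.
Operating income = contribution − fixed costs = €8,426,667.20 − €3,651,400 = €4,775,267.20.
After interest of €1,307,800.00, pre-tax earnings = €3,467,467.20.
Degree of combined leverage = contribution ÷ (EBIT − I) = €8,426,667.20 ÷ €3,467,467.20 = 2.4302.
EPS therefore changes by 2.4302 × (-14.0%) = -34.0%.

-34.0%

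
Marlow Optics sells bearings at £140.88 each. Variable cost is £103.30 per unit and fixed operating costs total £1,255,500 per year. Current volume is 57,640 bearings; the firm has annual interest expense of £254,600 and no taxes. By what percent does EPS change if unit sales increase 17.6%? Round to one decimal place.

At 57,640 units, contribution = 57,640 × £37.58 = £2,166,111.20.
Subtracting fixed costs: EBIT = £2,166,111.20 − £1,255,500 = £910,611.20.
After interest of £254,600.00, pre-tax earnings = £656,011.20.
DCL = total CM / (EBIT − I) = £2,166,111.20 / £656,011.20 = 3.3019.
%ΔEPS = DCL × %ΔSales = 3.3019 × +17.6% = +58.1%.

+58.1%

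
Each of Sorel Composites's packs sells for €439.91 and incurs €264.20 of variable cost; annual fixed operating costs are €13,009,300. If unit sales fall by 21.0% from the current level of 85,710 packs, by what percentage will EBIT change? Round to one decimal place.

Total contribution margin = 85,710 × €175.71 = €15,060,104.10.
Subtracting fixed costs: EBIT = €15,060,104.10 − €13,009,300 = €2,050,804.10.
DOL = contribution ÷ EBIT = €15,060,104.10 ÷ €2,050,804.10 = 7.3435.
So EBIT moves 7.3435 × (-21.0%) = -154.2%.

-154.2%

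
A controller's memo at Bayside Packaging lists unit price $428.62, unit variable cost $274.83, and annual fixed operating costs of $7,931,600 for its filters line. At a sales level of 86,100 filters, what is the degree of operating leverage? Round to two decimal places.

2.49

At 86,100 units, contribution = 86,100 × $153.79 = $13,241,319.00.
Operating income = contribution − fixed costs = $13,241,319.00 − $7,931,600 = $5,309,719.00.
So DOL = total CM / EBIT = $13,241,319.00 / $5,309,719.00 = 2.4938.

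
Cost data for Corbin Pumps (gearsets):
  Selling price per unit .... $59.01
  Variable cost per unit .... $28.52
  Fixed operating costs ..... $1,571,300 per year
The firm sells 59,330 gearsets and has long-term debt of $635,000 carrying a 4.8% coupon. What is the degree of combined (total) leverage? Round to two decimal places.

8.73

Contribution at this volume is 59,330 × $30.49 = $1,808,971.70.
EBIT = $1,808,971.70 − $1,571,300 = $237,671.70. Interest = $30,480.00.
DOL = $1,808,971.70 ÷ $237,671.70 = 7.6112; DFL = $237,671.70 ÷ $207,191.70 = 1.1471.
DCL = DOL × DFL = 7.6112 × 1.1471 = 8.7308.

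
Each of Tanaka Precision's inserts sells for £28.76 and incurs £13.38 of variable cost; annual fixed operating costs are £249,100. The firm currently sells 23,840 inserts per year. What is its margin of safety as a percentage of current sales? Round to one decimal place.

32.1%

Each unit contributes £28.76 − £13.38 = £15.38. Break-even units = £249,100 ÷ £15.38 = 16,196.36; break-even revenue = 16,196.36 × £28.76 = £465,807.28.
Actual sales revenue = 23,840 × £28.76 = £685,638.40.
Margin of safety = (£685,638.40 − £465,807.28) ÷ £685,638.40 = 32.1%.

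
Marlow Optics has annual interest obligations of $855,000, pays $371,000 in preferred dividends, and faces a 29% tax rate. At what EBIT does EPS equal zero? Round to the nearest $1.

Preferred dividends are paid after tax, so their pre-tax equivalent is $371,000 ÷ (1 − 0.29) = $522,535.21.
Financial break-even EBIT = interest + D_p ÷ (1 − t) = $855,000 + $522,535.21 = $1,377,535.21.

$1,377,535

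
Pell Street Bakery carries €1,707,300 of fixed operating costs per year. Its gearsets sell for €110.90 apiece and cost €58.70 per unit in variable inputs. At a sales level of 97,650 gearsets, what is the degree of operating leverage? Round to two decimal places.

Total contribution margin = 97,650 × €52.20 = €5,097,330.00.
Operating income = contribution − fixed costs = €5,097,330.00 − €1,707,300 = €3,390,030.00.
So DOL = total CM / EBIT = €5,097,330.00 / €3,390,030.00 = 1.5036.

1.50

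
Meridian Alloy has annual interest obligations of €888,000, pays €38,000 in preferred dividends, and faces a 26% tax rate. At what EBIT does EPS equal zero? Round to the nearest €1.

€939,351

Preferred dividends are paid after tax, so their pre-tax equivalent is €38,000 ÷ (1 − 0.26) = €51,351.35.
Financial break-even EBIT = interest + D_p ÷ (1 − t) = €888,000 + €51,351.35 = €939,351.35.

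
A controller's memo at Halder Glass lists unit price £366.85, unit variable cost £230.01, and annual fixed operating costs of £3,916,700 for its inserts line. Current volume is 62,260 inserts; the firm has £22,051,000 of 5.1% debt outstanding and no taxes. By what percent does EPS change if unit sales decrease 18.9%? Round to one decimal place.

-46.3%

At 62,260 units, contribution = 62,260 × £136.84 = £8,519,658.40.
Subtracting fixed costs: EBIT = £8,519,658.40 − £3,916,700 = £4,602,958.40.
After interest of £1,124,601.00, pre-tax earnings = £3,478,357.40.
Degree of combined leverage = contribution ÷ (EBIT − I) = £8,519,658.40 ÷ £3,478,357.40 = 2.4493.
%ΔEPS = DCL × %ΔSales = 2.4493 × -18.9% = -46.3%.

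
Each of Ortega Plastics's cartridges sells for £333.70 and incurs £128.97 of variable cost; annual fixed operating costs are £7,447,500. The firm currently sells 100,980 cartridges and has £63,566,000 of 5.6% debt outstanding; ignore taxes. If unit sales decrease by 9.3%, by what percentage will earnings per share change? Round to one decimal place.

At 100,980 units, contribution = 100,980 × £204.73 = £20,673,635.40.
EBIT = £20,673,635.40 − £7,447,500 = £13,226,135.40.
After interest of £3,559,696.00, pre-tax earnings = £9,666,439.40.
DCL = total CM / (EBIT − I) = £20,673,635.40 / £9,666,439.40 = 2.1387.
%ΔEPS = DCL × %ΔSales = 2.1387 × -9.3% = -19.9%.

-19.9%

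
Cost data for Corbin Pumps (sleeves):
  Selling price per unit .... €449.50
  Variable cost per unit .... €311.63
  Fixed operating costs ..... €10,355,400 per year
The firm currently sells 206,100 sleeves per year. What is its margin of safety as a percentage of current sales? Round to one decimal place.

Unit CM = price − variable cost = €449.50 − €311.63 = €137.87. Break-even units = €10,355,400 ÷ €137.87 = 75,109.89; break-even revenue = 75,109.89 × €449.50 = €33,761,893.81.
Actual sales revenue = 206,100 × €449.50 = €92,641,950.00.
Margin of safety = (€92,641,950.00 − €33,761,893.81) ÷ €92,641,950.00 = 63.6%.

63.6%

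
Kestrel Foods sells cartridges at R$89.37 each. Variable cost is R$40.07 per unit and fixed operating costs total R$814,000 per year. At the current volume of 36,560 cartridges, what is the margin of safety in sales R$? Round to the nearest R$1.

R$1,791,765

Unit CM = price − variable cost = R$89.37 − R$40.07 = R$49.30. Break-even units = R$814,000 ÷ R$49.30 = 16,511.16; break-even revenue = 16,511.16 × R$89.37 = R$1,475,602.03.
Actual sales revenue = 36,560 × R$89.37 = R$3,267,367.20.
Margin of safety = R$3,267,367.20 − R$1,475,602.03 = R$1,791,765.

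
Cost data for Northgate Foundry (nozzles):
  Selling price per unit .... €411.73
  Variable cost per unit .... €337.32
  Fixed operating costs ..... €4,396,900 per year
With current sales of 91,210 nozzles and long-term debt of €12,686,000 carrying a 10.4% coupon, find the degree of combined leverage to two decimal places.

Contribution at this volume is 91,210 × €74.41 = €6,786,936.10.
Subtracting fixed costs: EBIT = €6,786,936.10 − €4,396,900 = €2,390,036.10. Interest = €1,319,344.00, so EBIT − I = €1,070,692.10.
DCL = contribution ÷ (EBIT − I) = €6,786,936.10 ÷ €1,070,692.10 = 6.3388.

6.34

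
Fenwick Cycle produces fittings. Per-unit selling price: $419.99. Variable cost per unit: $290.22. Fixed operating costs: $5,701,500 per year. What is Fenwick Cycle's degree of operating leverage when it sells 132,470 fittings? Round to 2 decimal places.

1.50

Total contribution margin = 132,470 × $129.77 = $17,190,631.90.
Subtracting fixed costs: EBIT = $17,190,631.90 − $5,701,500 = $11,489,131.90.
Degree of operating leverage = $17,190,631.90 / $11,489,131.90 = 1.4963.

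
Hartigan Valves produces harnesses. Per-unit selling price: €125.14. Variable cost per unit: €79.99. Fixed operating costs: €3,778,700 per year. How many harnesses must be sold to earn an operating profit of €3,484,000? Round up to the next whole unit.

160,858 harnesses

Unit CM = price − variable cost = €125.14 − €79.99 = €45.15.
Units = (FC + target) / CM = (€3,778,700 + €3,484,000) / €45.15 = 160,857.14, so 160,858 harnesses.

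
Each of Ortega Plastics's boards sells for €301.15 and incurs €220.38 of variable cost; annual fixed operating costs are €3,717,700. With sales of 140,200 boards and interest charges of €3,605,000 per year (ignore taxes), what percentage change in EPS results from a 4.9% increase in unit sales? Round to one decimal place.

At 140,200 units, contribution = 140,200 × €80.77 = €11,323,954.00.
Operating income = contribution − fixed costs = €11,323,954.00 − €3,717,700 = €7,606,254.00.
After interest of €3,605,000.00, pre-tax earnings = €4,001,254.00.
Degree of combined leverage = contribution ÷ (EBIT − I) = €11,323,954.00 ÷ €4,001,254.00 = 2.8301.
EPS therefore changes by 2.8301 × (+4.9%) = +13.9%.

+13.9%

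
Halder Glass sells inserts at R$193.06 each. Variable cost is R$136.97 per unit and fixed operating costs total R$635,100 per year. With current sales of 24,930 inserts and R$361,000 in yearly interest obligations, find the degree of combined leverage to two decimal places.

Total contribution margin = 24,930 × R$56.09 = R$1,398,323.70.
Operating income = contribution − fixed costs = R$1,398,323.70 − R$635,100 = R$763,223.70. Interest = R$361,000.00, so EBIT − I = R$402,223.70.
DCL = contribution ÷ (EBIT − I) = R$1,398,323.70 ÷ R$402,223.70 = 3.4765.

3.48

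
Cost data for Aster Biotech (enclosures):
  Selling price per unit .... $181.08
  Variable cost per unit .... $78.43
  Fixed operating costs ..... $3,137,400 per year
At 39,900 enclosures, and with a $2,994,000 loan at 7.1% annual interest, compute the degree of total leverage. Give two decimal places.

At 39,900 units, contribution = 39,900 × $102.65 = $4,095,735.00.
Subtracting fixed costs: EBIT = $4,095,735.00 − $3,137,400 = $958,335.00. Interest = $212,574.00, so EBIT − I = $745,761.00.
DCL = contribution ÷ (EBIT − I) = $4,095,735.00 ÷ $745,761.00 = 5.4920.

5.49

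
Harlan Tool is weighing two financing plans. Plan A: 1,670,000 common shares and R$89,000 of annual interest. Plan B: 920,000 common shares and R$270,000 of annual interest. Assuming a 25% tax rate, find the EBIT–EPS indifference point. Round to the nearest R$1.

At indifference, (EBIT − 89,000)(1 − t)/1,670,000 = (EBIT − 270,000)(1 − t)/920,000.
The (1 − t) factor cancels: (EBIT − 89,000) × 920,000 = (EBIT − 270,000) × 1,670,000.
EBIT × (1,670,000 − 920,000) = 270,000 × 1,670,000 − 89,000 × 920,000 = 369,020,000,000, so EBIT = 369,020,000,000 ÷ 750,000 = 492,026.67.

R$492,027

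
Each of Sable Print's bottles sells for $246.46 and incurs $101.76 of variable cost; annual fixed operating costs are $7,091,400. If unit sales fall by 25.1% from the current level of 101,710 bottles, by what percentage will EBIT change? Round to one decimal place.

At 101,710 units, contribution = 101,710 × $144.70 = $14,717,437.00.
Subtracting fixed costs: EBIT = $14,717,437.00 − $7,091,400 = $7,626,037.00.
Degree of operating leverage = $14,717,437.00 / $7,626,037.00 = 1.9299.
So EBIT moves 1.9299 × (-25.1%) = -48.4%.

-48.4%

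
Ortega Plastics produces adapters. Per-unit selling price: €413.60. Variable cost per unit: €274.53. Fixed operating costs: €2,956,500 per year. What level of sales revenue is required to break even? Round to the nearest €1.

€8,792,755

Contribution margin per unit = €413.60 − €274.53 = €139.07, a CM ratio of €139.07 ÷ €413.60 = 0.3362.
Break-even revenue = fixed costs × price ÷ CM = €2,956,500 × €413.60 ÷ €139.07 = €8,792,755.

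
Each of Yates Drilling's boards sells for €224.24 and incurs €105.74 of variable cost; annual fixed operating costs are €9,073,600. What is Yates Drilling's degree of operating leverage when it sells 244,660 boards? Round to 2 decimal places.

1.46

Total contribution margin = 244,660 × €118.50 = €28,992,210.00.
EBIT = €28,992,210.00 − €9,073,600 = €19,918,610.00.
So DOL = total CM / EBIT = €28,992,210.00 / €19,918,610.00 = 1.4555.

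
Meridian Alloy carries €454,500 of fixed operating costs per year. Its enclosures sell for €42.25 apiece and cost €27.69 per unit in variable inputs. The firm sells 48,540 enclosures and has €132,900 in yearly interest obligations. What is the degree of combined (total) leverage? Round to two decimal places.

Contribution at this volume is 48,540 × €14.56 = €706,742.40.
Subtracting fixed costs: EBIT = €706,742.40 − €454,500 = €252,242.40. Interest = €132,900.00, so EBIT − I = €119,342.40.
DCL = contribution ÷ (EBIT − I) = €706,742.40 ÷ €119,342.40 = 5.9220.

5.92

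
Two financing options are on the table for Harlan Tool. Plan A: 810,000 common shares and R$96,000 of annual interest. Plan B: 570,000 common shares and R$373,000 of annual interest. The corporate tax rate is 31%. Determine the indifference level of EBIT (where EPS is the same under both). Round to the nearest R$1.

R$1,030,875

Set EPS_A = EPS_B: (EBIT − R$96,000)(1 − 0.31) ÷ 810,000 = (EBIT − R$373,000)(1 − 0.31) ÷ 570,000.
Cancelling (1 − t) and cross-multiplying: 570,000·(EBIT − 96,000) = 810,000·(EBIT − 373,000).
EBIT × (810,000 − 570,000) = 373,000 × 810,000 − 96,000 × 570,000 = 247,410,000,000, so EBIT = 247,410,000,000 ÷ 240,000 = 1,030,875.00.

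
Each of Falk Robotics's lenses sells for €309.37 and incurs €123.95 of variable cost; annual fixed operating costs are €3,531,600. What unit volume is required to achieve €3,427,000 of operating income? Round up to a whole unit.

37,529 lenses

Contribution margin per unit = €309.37 − €123.95 = €185.42.
Required volume = (fixed costs + target profit) ÷ CM = (€3,531,600 + €3,427,000) ÷ €185.42 = 37,528.85, so 37,529 lenses.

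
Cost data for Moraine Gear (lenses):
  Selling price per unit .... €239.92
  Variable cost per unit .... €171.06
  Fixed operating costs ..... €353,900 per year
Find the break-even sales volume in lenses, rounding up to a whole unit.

Unit CM = price − variable cost = €239.92 − €171.06 = €68.86.
Units to break even: €353,900 ÷ €68.86 = 5,139.41, rounded up to 5,140.

5,140 lenses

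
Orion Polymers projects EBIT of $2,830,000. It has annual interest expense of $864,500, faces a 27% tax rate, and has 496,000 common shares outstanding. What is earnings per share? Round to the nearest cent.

$2.89

Interest = $864,500.00, so EBT = $2,830,000 − $864,500.00 = $1,965,500.00.
Net income = $1,965,500.00 × (1 − 0.27) = $1,434,815.00.
EPS = $1,434,815.00 ÷ 496,000 = $2.89.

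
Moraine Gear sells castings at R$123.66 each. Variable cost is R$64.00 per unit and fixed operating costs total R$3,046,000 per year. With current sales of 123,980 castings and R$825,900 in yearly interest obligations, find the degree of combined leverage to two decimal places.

At 123,980 units, contribution = 123,980 × R$59.66 = R$7,396,646.80.
Subtracting fixed costs: EBIT = R$7,396,646.80 − R$3,046,000 = R$4,350,646.80. Interest = R$825,900.00, so EBIT − I = R$3,524,746.80.
Degree of total leverage = total CM / (EBIT − interest) = R$7,396,646.80 / R$3,524,746.80 = 2.0985.

2.10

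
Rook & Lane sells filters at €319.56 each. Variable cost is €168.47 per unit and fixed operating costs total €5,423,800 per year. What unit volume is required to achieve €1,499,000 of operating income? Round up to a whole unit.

45,820 filters

Unit CM = price − variable cost = €319.56 − €168.47 = €151.09.
Need Q such that Q × €151.09 − €5,423,800 = €1,499,000, i.e. Q = €6,922,800 / €151.09 = 45,819.05 → 45,820.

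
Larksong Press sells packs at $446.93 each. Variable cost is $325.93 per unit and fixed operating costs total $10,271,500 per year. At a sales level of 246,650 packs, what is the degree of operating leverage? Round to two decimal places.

Total contribution margin = 246,650 × $121.00 = $29,844,650.00.
Subtracting fixed costs: EBIT = $29,844,650.00 − $10,271,500 = $19,573,150.00.
Degree of operating leverage = $29,844,650.00 / $19,573,150.00 = 1.5248.

1.52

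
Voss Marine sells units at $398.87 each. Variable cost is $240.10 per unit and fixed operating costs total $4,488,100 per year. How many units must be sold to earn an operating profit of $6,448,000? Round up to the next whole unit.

68,881 units

Contribution margin per unit = $398.87 − $240.10 = $158.77.
Units = (FC + target) / CM = ($4,488,100 + $6,448,000) / $158.77 = 68,880.14, so 68,881 units.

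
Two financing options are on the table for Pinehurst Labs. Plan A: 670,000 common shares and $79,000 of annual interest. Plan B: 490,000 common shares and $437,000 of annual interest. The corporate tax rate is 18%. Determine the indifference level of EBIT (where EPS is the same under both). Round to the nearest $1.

At indifference, (EBIT − 79,000)(1 − t)/670,000 = (EBIT − 437,000)(1 − t)/490,000.
The (1 − t) factor cancels: (EBIT − 79,000) × 490,000 = (EBIT − 437,000) × 670,000.
Solving, EBIT = (437,000·670,000 − 79,000·490,000) / (670,000 − 490,000) = 254,080,000,000 / 180,000 = 1,411,555.56.

$1,411,556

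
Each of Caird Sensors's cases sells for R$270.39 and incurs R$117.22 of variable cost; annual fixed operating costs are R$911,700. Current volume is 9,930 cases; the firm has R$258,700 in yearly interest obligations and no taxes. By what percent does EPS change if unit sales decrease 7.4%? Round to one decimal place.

-32.1%

Contribution at this volume is 9,930 × R$153.17 = R$1,520,978.10.
Operating income = contribution − fixed costs = R$1,520,978.10 − R$911,700 = R$609,278.10.
After interest of R$258,700.00, pre-tax earnings = R$350,578.10.
Degree of combined leverage = contribution ÷ (EBIT − I) = R$1,520,978.10 ÷ R$350,578.10 = 4.3385.
EPS therefore changes by 4.3385 × (-7.4%) = -32.1%.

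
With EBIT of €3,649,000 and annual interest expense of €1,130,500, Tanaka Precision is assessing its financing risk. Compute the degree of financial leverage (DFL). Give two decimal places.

Annual interest charges come to €1,130,500.00.
Degree of financial leverage = EBIT / (EBIT − interest) = €3,649,000 / €2,518,500.00 = 1.4489.

1.45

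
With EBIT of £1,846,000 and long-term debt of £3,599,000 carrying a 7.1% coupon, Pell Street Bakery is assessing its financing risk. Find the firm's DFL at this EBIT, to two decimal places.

1.16

Interest = £255,529.00.
DFL = EBIT ÷ (EBIT − I) = £1,846,000 ÷ (£1,846,000 − £255,529.00) = £1,846,000 ÷ £1,590,471.00 = 1.1607.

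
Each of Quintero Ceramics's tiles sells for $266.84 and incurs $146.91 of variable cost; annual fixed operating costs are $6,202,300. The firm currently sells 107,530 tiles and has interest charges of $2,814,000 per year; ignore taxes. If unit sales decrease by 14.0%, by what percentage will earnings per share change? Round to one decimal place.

-46.5%

Total contribution margin = 107,530 × $119.93 = $12,896,072.90.
Operating income = contribution − fixed costs = $12,896,072.90 − $6,202,300 = $6,693,772.90.
After interest of $2,814,000.00, pre-tax earnings = $3,879,772.90.
DCL = total CM / (EBIT − I) = $12,896,072.90 / $3,879,772.90 = 3.3239.
%ΔEPS = DCL × %ΔSales = 3.3239 × -14.0% = -46.5%.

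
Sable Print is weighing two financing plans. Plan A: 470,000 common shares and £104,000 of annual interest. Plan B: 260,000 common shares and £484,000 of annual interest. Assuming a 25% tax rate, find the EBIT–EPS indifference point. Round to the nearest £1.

Set EPS_A = EPS_B: (EBIT − £104,000)(1 − 0.25) ÷ 470,000 = (EBIT − £484,000)(1 − 0.25) ÷ 260,000.
The (1 − t) factor cancels: (EBIT − 104,000) × 260,000 = (EBIT − 484,000) × 470,000.
EBIT × (470,000 − 260,000) = 484,000 × 470,000 − 104,000 × 260,000 = 200,440,000,000, so EBIT = 200,440,000,000 ÷ 210,000 = 954,476.19.

£954,476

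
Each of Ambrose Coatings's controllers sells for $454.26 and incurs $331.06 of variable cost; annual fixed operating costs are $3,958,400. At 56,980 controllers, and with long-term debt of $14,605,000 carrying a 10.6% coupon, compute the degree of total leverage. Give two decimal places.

Contribution at this volume is 56,980 × $123.20 = $7,019,936.00.
Subtracting fixed costs: EBIT = $7,019,936.00 − $3,958,400 = $3,061,536.00. Interest = $1,548,130.00.
DOL = $7,019,936.00 ÷ $3,061,536.00 = 2.2929; DFL = $3,061,536.00 ÷ $1,513,406.00 = 2.0229.
DCL = DOL × DFL = 2.2929 × 2.0229 = 4.6383.

4.64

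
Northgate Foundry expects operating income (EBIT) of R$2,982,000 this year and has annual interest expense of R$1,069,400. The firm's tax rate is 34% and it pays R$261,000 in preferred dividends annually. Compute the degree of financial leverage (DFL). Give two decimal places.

Annual interest charges come to R$1,069,400.00.
Pre-tax preferred-dividend burden = R$261,000 ÷ (1 − 0.34) = R$395,454.55.
DFL = EBIT ÷ [EBIT − I − D_p/(1−t)] = R$2,982,000 ÷ [R$2,982,000 − R$1,069,400.00 − R$395,454.55] = R$2,982,000 ÷ R$1,517,145.45 = 1.9655.

1.97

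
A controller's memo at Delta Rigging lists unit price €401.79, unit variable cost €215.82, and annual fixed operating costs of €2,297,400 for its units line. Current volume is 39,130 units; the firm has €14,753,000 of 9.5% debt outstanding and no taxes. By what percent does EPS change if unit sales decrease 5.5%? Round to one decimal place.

-11.2%

Contribution at this volume is 39,130 × €185.97 = €7,277,006.10.
EBIT = €7,277,006.10 − €2,297,400 = €4,979,606.10.
After interest of €1,401,535.00, pre-tax earnings = €3,578,071.10.
DCL = total CM / (EBIT − I) = €7,277,006.10 / €3,578,071.10 = 2.0338.
EPS therefore changes by 2.0338 × (-5.5%) = -11.2%.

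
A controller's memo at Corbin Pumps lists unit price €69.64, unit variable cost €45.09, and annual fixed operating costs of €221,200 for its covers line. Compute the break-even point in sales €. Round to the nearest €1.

€627,469

Contribution margin per unit = €69.64 − €45.09 = €24.55, a CM ratio of €24.55 ÷ €69.64 = 0.3525.
Break-even sales = FC ÷ CM ratio = €221,200 × €69.64 / €24.55 = €627,469.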